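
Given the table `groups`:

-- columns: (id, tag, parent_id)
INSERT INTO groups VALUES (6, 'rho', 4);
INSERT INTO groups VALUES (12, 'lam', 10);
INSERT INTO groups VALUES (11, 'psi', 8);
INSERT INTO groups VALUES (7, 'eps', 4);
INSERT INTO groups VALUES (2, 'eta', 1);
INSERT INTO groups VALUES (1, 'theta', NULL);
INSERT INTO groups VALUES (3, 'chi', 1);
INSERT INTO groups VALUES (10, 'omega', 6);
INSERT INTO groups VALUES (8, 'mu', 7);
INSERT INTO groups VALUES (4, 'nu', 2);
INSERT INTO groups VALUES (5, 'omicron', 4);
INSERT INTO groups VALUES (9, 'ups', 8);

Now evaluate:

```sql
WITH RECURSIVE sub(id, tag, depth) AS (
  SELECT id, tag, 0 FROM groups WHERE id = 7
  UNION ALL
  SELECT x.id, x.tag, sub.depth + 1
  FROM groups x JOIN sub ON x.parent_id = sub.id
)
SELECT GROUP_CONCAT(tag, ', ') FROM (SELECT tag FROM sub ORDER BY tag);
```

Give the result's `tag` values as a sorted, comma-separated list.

eps, mu, psi, ups

Base: id=7 (eps) at depth 0.
Iteration 1: rows with parent_id in {7} -> mu (id 8, depth 1).
Iteration 2: rows with parent_id in {8} -> ups (id 9, depth 2), psi (id 11, depth 2).
Iteration 3: no rows with parent_id in {9,11}; recursion stops.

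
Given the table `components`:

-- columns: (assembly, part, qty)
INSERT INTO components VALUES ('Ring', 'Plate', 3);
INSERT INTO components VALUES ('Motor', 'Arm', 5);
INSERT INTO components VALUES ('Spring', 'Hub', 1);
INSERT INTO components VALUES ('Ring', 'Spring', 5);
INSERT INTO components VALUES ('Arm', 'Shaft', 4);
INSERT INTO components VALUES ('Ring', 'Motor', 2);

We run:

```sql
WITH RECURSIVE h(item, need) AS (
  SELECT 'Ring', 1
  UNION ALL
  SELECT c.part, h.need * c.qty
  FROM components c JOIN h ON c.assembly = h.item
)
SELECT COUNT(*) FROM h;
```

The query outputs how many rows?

Base: (Ring, need=1).
Iteration 1: components of {Ring} -> Motor = 1*2 = 2, Plate = 1*3 = 3, Spring = 1*5 = 5.
Iteration 2: components of {Motor,Plate,Spring} -> Arm = 2*5 = 10, Hub = 5*1 = 5.
Iteration 3: components of {Arm,Hub} -> Shaft = 10*4 = 40.
Iteration 4: no further components; recursion stops.
Total rows emitted: 7.

7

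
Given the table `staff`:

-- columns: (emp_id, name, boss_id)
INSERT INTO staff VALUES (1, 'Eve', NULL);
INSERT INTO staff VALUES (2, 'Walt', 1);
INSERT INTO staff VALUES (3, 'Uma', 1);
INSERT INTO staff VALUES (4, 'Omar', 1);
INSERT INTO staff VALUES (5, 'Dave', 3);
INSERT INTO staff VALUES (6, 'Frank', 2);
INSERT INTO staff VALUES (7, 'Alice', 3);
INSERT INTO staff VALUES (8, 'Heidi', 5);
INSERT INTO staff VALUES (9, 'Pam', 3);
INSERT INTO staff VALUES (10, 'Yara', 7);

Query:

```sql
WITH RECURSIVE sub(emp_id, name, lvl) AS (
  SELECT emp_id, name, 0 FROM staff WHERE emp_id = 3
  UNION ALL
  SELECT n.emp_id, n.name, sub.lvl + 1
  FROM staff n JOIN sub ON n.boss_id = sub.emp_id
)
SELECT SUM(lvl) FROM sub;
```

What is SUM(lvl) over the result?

Base: emp_id=3 (Uma) at lvl 0.
Iteration 1: rows with boss_id in {3} -> Dave (id 5, lvl 1), Alice (id 7, lvl 1), Pam (id 9, lvl 1).
Iteration 2: rows with boss_id in {5,7,9} -> Heidi (id 8, lvl 2), Yara (id 10, lvl 2).
Iteration 3: no rows with boss_id in {8,10}; recursion stops.
SUM(lvl) = 0 + 1 + 1 + 1 + 2 + 2 = 7.

7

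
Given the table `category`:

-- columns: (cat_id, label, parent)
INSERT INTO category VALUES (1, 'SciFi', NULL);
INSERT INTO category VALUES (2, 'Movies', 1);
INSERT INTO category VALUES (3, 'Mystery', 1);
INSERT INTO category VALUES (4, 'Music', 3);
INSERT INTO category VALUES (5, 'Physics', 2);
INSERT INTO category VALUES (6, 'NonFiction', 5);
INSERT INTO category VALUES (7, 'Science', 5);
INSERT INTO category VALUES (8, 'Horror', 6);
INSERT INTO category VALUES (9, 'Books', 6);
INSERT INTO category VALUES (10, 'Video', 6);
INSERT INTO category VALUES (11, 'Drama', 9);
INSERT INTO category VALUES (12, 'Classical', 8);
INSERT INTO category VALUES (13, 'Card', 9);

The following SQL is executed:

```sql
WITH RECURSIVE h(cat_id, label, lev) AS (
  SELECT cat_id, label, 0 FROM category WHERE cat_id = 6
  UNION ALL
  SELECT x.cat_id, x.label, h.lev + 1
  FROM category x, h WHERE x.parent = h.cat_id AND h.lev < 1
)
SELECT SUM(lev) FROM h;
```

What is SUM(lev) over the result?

3

Base: cat_id=6 (NonFiction) at lev 0.
Iteration 1: rows with parent in {6} -> Horror (id 8, lev 1), Books (id 9, lev 1), Video (id 10, lev 1).
Iteration 2: lev < 1 fails for all current rows; recursion stops.
SUM(lev) = 0 + 1 + 1 + 1 = 3.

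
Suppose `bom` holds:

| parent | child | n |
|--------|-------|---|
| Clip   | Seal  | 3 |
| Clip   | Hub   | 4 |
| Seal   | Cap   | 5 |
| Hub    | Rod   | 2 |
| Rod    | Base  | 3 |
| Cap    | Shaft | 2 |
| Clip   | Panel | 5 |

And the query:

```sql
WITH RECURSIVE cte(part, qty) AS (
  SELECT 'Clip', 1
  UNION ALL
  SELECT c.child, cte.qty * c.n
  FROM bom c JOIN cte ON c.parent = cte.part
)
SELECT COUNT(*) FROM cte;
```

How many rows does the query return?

8

Base: (Clip, qty=1).
Iteration 1: components of {Clip} -> Hub = 1*4 = 4, Panel = 1*5 = 5, Seal = 1*3 = 3.
Iteration 2: components of {Hub,Panel,Seal} -> Cap = 3*5 = 15, Rod = 4*2 = 8.
Iteration 3: components of {Cap,Rod} -> Base = 8*3 = 24, Shaft = 15*2 = 30.
Iteration 4: no further components; recursion stops.
Total rows emitted: 8.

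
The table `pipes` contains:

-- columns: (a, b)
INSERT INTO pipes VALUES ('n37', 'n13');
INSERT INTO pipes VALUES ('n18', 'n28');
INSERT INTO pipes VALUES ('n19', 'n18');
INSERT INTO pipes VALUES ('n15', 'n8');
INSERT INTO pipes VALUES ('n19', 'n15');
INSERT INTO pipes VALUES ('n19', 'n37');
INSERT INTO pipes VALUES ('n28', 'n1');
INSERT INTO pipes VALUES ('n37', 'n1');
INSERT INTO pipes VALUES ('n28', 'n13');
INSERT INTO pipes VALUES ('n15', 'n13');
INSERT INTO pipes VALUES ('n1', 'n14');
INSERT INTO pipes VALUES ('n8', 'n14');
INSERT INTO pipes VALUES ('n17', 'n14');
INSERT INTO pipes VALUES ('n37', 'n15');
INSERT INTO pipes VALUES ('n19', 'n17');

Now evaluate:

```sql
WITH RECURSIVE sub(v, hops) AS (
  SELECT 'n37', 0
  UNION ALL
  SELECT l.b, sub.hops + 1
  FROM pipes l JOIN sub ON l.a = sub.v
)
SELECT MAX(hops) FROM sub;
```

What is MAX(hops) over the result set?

3

Base: (n37, hops=0).
Iteration 1: edges from {n37} -> (n1, hops=1), (n13, hops=1), (n15, hops=1).
Iteration 2: edges from {n1,n13,n15} -> (n13, hops=2), (n14, hops=2), (n8, hops=2).
Iteration 3: edges from {n13,n14,n8} -> (n14, hops=3).
Iteration 4: no outgoing edges from {n14}; recursion stops.
hops values: 0, 1, 1, 1, 2, 2, 2, 3; the maximum is 3.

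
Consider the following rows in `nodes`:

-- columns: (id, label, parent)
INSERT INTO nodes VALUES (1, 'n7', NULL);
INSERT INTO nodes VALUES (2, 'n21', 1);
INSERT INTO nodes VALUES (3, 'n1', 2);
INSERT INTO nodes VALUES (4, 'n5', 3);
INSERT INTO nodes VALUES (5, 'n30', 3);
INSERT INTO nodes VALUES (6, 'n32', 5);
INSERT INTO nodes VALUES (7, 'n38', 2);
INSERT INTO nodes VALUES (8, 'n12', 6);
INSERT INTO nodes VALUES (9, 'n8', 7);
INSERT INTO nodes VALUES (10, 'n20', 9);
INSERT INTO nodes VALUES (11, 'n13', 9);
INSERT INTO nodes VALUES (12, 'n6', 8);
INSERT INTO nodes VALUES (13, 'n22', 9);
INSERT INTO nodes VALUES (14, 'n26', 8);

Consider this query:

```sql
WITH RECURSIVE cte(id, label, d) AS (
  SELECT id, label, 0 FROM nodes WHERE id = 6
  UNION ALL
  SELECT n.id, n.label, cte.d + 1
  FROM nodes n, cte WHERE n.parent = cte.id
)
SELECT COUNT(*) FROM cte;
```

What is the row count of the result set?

4

Base: id=6 (n32) at d 0.
Iteration 1: rows with parent in {6} -> n12 (id 8, d 1).
Iteration 2: rows with parent in {8} -> n6 (id 12, d 2), n26 (id 14, d 2).
Iteration 3: no rows with parent in {12,14}; recursion stops.
Total rows emitted: 4.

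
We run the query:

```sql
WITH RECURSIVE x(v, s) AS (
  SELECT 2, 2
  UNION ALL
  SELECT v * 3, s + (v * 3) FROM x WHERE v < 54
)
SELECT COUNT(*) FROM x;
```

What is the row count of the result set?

Base: v=2, s=2.
Iteration 1: 2 < 54 holds -> v = 2 * 3 = 6, s = 2 + 6 = 8.
Iteration 2: 6 < 54 holds -> v = 6 * 3 = 18, s = 8 + 18 = 26.
Iteration 3: 18 < 54 holds -> v = 18 * 3 = 54, s = 26 + 54 = 80.
Iteration 4: 54 < 54 fails; recursion stops.
Total rows emitted: 4.

4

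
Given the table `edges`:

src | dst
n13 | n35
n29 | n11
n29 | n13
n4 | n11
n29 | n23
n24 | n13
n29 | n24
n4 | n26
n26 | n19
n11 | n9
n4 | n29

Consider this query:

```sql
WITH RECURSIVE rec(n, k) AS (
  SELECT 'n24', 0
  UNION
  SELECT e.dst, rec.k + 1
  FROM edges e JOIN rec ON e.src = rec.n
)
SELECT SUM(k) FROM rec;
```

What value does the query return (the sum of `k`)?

3

Base: (n24, k=0).
Iteration 1: edges from {n24} -> (n13, k=1).
Iteration 2: edges from {n13} -> (n35, k=2).
Iteration 3: no outgoing edges from {n35}; recursion stops.
SUM(k) = 0 + 1 + 2 = 3.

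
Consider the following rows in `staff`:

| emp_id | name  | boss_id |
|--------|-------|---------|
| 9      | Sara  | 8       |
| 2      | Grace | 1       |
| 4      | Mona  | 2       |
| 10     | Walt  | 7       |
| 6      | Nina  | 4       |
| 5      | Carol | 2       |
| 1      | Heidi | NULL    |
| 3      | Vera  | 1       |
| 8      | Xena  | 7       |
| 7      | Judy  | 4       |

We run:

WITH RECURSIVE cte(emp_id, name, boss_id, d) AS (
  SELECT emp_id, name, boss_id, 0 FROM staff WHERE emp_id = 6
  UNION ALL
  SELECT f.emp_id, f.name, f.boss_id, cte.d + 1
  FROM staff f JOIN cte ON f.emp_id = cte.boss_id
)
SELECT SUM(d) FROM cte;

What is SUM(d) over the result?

Base: emp_id=6 (Nina), boss_id=4, d 0.
Iteration 1: join on emp_id=4 -> Mona (id 4, boss_id=2, d 1).
Iteration 2: join on emp_id=2 -> Grace (id 2, boss_id=1, d 2).
Iteration 3: join on emp_id=1 -> Heidi (id 1, boss_id=NULL, d 3).
Iteration 4: boss_id is NULL; no match; recursion stops.
SUM(d) = 0 + 1 + 2 + 3 = 6.

6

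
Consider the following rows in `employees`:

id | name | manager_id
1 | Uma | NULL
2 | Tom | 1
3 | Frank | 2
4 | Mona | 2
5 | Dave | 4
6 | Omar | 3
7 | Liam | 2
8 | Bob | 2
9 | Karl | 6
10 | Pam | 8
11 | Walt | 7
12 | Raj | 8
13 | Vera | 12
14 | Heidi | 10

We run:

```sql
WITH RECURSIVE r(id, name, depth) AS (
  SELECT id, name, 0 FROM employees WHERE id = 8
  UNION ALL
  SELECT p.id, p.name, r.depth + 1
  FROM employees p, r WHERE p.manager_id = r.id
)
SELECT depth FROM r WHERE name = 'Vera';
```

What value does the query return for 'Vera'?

Base: id=8 (Bob) at depth 0.
Iteration 1: rows with manager_id in {8} -> Pam (id 10, depth 1), Raj (id 12, depth 1).
Iteration 2: rows with manager_id in {10,12} -> Vera (id 13, depth 2), Heidi (id 14, depth 2).
Iteration 3: no rows with manager_id in {13,14}; recursion stops.

2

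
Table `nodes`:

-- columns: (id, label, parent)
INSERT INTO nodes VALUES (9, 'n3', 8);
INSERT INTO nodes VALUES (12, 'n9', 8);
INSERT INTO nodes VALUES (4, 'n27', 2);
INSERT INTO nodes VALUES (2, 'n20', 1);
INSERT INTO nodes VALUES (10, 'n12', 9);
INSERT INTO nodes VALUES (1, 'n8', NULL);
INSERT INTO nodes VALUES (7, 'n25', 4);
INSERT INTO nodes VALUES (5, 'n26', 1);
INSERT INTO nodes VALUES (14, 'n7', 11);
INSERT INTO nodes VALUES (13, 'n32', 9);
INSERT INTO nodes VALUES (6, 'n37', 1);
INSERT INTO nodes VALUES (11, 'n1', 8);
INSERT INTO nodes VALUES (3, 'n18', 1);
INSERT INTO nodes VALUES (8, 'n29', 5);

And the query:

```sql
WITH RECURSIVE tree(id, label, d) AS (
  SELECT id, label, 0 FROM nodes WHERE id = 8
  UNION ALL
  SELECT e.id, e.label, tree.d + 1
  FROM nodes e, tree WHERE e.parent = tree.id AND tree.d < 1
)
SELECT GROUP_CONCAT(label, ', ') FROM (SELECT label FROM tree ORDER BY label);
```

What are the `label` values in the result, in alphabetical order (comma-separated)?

n1, n29, n3, n9

Base: id=8 (n29) at d 0.
Iteration 1: rows with parent in {8} -> n3 (id 9, d 1), n1 (id 11, d 1), n9 (id 12, d 1).
Iteration 2: d < 1 fails for all current rows; recursion stops.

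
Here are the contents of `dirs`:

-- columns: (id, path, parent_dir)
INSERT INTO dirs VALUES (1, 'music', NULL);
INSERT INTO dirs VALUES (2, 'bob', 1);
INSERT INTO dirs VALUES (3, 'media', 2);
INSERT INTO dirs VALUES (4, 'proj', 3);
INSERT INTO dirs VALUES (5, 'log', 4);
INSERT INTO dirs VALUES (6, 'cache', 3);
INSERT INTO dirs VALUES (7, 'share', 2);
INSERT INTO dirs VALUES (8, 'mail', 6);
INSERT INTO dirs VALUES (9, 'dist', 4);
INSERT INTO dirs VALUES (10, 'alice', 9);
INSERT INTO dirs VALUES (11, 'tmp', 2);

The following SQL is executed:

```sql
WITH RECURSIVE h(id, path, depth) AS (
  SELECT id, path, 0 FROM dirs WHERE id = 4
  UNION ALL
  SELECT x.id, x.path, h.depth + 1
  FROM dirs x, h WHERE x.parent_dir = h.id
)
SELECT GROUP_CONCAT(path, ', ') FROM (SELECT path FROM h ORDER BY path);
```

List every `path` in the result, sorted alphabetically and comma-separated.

Base: id=4 (proj) at depth 0.
Iteration 1: rows with parent_dir in {4} -> log (id 5, depth 1), dist (id 9, depth 1).
Iteration 2: rows with parent_dir in {5,9} -> alice (id 10, depth 2).
Iteration 3: no rows with parent_dir in {10}; recursion stops.

alice, dist, log, proj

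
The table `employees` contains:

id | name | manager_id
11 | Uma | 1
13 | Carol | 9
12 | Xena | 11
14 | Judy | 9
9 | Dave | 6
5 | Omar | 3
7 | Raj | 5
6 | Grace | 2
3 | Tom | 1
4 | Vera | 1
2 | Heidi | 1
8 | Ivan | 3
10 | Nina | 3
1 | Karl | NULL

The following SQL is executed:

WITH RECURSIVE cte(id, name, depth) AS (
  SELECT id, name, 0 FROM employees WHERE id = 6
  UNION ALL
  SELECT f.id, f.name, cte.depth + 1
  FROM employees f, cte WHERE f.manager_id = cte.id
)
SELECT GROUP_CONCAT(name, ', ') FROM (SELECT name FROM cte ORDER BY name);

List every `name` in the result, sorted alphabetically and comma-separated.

Base: id=6 (Grace) at depth 0.
Iteration 1: rows with manager_id in {6} -> Dave (id 9, depth 1).
Iteration 2: rows with manager_id in {9} -> Carol (id 13, depth 2), Judy (id 14, depth 2).
Iteration 3: no rows with manager_id in {13,14}; recursion stops.

Carol, Dave, Grace, Judy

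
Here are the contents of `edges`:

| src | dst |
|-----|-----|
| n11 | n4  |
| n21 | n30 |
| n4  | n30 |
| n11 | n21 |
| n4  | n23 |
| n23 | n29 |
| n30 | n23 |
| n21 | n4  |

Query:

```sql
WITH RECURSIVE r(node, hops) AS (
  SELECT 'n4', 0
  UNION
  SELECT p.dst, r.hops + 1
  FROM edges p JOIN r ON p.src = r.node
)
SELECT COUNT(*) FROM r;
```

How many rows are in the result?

Base: (n4, hops=0).
Iteration 1: edges from {n4} -> (n23, hops=1), (n30, hops=1).
Iteration 2: edges from {n23,n30} -> (n23, hops=2), (n29, hops=2).
Iteration 3: edges from {n23,n29} -> (n29, hops=3).
Iteration 4: no outgoing edges from {n29}; recursion stops.
Total rows emitted: 6.

6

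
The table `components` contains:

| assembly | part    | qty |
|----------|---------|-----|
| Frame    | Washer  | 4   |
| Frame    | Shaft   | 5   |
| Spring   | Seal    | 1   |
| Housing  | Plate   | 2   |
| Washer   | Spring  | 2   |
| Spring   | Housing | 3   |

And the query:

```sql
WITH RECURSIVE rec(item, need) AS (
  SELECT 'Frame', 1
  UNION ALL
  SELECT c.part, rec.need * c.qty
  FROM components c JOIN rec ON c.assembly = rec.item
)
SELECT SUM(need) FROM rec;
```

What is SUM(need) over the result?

Base: (Frame, need=1).
Iteration 1: components of {Frame} -> Shaft = 1*5 = 5, Washer = 1*4 = 4.
Iteration 2: components of {Shaft,Washer} -> Spring = 4*2 = 8.
Iteration 3: components of {Spring} -> Housing = 8*3 = 24, Seal = 8*1 = 8.
Iteration 4: components of {Housing,Seal} -> Plate = 24*2 = 48.
Iteration 5: no further components; recursion stops.
SUM(need) = 1 + 4 + 5 + 8 + 24 + 8 + 48 = 98.

98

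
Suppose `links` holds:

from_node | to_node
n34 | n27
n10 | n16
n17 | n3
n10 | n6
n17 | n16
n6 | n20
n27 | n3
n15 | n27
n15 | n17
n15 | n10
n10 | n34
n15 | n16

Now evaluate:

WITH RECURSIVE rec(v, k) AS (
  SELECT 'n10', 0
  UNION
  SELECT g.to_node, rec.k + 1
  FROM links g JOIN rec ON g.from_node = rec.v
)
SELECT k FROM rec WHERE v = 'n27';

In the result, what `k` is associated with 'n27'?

Base: (n10, k=0).
Iteration 1: edges from {n10} -> (n16, k=1), (n34, k=1), (n6, k=1).
Iteration 2: edges from {n16,n34,n6} -> (n20, k=2), (n27, k=2).
Iteration 3: edges from {n20,n27} -> (n3, k=3).
Iteration 4: no outgoing edges from {n3}; recursion stops.

2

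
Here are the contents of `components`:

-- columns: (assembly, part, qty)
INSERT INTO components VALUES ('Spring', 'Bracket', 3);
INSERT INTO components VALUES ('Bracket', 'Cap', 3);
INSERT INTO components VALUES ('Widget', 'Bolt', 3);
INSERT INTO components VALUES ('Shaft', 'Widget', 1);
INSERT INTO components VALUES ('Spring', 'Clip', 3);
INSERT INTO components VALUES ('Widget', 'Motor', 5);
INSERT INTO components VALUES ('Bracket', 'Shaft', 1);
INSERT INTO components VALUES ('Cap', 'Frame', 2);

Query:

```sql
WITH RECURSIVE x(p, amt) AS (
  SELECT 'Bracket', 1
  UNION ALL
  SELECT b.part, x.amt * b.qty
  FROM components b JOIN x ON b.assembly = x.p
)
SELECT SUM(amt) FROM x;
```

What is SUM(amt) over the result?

20

Base: (Bracket, amt=1).
Iteration 1: components of {Bracket} -> Cap = 1*3 = 3, Shaft = 1*1 = 1.
Iteration 2: components of {Cap,Shaft} -> Frame = 3*2 = 6, Widget = 1*1 = 1.
Iteration 3: components of {Frame,Widget} -> Bolt = 1*3 = 3, Motor = 1*5 = 5.
Iteration 4: no further components; recursion stops.
SUM(amt) = 1 + 1 + 3 + 1 + 6 + 3 + 5 = 20.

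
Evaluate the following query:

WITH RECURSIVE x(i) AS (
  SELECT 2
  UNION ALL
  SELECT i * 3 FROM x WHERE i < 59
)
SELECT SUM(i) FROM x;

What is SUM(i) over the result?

Base: i=2.
Iteration 1: 2 < 59 holds -> i = 2 * 3 = 6.
Iteration 2: 6 < 59 holds -> i = 6 * 3 = 18.
Iteration 3: 18 < 59 holds -> i = 18 * 3 = 54.
Iteration 4: 54 < 59 holds -> i = 54 * 3 = 162.
Iteration 5: 162 < 59 fails; recursion stops.
SUM(i) = 2 + 6 + 18 + 54 + 162 = 242.

242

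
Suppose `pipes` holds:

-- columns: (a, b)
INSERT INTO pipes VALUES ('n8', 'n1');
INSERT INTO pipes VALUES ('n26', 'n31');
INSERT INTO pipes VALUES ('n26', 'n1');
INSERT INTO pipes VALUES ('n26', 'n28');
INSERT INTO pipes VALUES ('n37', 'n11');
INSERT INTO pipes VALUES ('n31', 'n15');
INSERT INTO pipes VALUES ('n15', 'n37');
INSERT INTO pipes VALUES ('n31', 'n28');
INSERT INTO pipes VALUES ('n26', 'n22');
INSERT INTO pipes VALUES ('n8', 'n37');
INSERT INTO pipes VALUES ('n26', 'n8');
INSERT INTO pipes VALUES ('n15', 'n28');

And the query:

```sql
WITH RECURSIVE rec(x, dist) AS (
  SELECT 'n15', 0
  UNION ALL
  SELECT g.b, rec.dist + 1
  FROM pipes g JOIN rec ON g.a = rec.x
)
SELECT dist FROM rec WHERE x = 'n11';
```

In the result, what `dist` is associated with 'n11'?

Base: (n15, dist=0).
Iteration 1: edges from {n15} -> (n28, dist=1), (n37, dist=1).
Iteration 2: edges from {n28,n37} -> (n11, dist=2).
Iteration 3: no outgoing edges from {n11}; recursion stops.

2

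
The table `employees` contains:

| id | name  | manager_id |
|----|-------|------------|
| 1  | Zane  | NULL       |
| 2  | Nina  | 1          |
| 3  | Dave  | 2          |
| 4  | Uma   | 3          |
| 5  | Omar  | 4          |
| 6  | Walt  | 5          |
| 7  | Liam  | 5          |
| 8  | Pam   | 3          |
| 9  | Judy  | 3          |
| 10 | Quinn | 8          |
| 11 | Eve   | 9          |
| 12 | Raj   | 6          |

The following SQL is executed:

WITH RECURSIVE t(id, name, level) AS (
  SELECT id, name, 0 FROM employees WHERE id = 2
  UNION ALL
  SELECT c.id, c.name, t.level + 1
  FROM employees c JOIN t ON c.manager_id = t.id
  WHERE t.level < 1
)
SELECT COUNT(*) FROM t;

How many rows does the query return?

2

Base: id=2 (Nina) at level 0.
Iteration 1: rows with manager_id in {2} -> Dave (id 3, level 1).
Iteration 2: level < 1 fails for all current rows; recursion stops.
Total rows emitted: 2.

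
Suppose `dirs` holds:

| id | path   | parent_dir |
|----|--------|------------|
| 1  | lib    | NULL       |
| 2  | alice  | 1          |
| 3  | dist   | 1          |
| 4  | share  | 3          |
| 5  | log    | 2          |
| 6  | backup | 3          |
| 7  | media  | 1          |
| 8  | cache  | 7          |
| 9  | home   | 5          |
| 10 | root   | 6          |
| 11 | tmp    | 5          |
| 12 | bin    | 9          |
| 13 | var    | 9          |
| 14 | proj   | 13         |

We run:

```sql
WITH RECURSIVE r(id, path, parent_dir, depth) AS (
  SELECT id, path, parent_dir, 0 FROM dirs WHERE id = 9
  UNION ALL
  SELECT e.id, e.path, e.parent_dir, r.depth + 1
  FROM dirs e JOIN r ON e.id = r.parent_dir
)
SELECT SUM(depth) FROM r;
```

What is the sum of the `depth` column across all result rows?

6

Base: id=9 (home), parent_dir=5, depth 0.
Iteration 1: join on id=5 -> log (id 5, parent_dir=2, depth 1).
Iteration 2: join on id=2 -> alice (id 2, parent_dir=1, depth 2).
Iteration 3: join on id=1 -> lib (id 1, parent_dir=NULL, depth 3).
Iteration 4: parent_dir is NULL; no match; recursion stops.
SUM(depth) = 0 + 1 + 2 + 3 = 6.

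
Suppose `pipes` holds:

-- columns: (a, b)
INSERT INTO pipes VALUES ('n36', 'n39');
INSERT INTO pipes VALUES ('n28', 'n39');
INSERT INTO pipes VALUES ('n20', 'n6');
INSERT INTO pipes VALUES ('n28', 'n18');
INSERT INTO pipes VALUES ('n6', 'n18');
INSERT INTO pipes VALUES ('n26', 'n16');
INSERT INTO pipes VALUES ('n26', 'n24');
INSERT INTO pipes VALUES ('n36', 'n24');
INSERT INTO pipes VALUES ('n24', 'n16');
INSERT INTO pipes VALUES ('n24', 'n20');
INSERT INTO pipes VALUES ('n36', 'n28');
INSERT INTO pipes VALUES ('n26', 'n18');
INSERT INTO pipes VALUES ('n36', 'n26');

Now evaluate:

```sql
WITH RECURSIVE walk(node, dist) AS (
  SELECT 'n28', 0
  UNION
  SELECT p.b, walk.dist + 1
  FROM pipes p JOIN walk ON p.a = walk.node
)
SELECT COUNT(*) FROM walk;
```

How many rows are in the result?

3

Base: (n28, dist=0).
Iteration 1: edges from {n28} -> (n18, dist=1), (n39, dist=1).
Iteration 2: no outgoing edges from {n18,n39}; recursion stops.
Total rows emitted: 3.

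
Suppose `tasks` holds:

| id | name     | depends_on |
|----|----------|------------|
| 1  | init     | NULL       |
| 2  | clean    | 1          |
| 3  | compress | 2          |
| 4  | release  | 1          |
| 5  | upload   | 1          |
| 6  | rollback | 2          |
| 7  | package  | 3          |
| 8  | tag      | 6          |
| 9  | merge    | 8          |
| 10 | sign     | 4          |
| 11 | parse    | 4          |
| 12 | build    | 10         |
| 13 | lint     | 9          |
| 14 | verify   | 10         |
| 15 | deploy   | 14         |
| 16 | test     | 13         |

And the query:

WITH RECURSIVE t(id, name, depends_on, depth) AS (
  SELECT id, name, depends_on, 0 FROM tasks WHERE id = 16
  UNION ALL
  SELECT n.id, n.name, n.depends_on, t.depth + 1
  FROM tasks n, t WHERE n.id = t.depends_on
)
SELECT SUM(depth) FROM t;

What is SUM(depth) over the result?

Base: id=16 (test), depends_on=13, depth 0.
Iteration 1: join on id=13 -> lint (id 13, depends_on=9, depth 1).
Iteration 2: join on id=9 -> merge (id 9, depends_on=8, depth 2).
Iteration 3: join on id=8 -> tag (id 8, depends_on=6, depth 3).
Iteration 4: join on id=6 -> rollback (id 6, depends_on=2, depth 4).
Iteration 5: join on id=2 -> clean (id 2, depends_on=1, depth 5).
Iteration 6: join on id=1 -> init (id 1, depends_on=NULL, depth 6).
Iteration 7: depends_on is NULL; no match; recursion stops.
SUM(depth) = 0 + 1 + 2 + 3 + 4 + 5 + 6 = 21.

21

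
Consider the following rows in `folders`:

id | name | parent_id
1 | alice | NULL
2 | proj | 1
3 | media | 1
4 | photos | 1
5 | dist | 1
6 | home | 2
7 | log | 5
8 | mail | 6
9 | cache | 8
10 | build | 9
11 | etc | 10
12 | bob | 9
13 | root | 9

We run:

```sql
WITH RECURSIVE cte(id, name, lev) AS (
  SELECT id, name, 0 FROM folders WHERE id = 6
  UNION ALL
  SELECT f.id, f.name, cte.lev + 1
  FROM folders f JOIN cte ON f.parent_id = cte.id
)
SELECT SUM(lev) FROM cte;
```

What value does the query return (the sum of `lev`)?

Base: id=6 (home) at lev 0.
Iteration 1: rows with parent_id in {6} -> mail (id 8, lev 1).
Iteration 2: rows with parent_id in {8} -> cache (id 9, lev 2).
Iteration 3: rows with parent_id in {9} -> build (id 10, lev 3), bob (id 12, lev 3), root (id 13, lev 3).
Iteration 4: rows with parent_id in {10,12,13} -> etc (id 11, lev 4).
Iteration 5: no rows with parent_id in {11}; recursion stops.
SUM(lev) = 0 + 1 + 2 + 3 + 3 + 3 + 4 = 16.

16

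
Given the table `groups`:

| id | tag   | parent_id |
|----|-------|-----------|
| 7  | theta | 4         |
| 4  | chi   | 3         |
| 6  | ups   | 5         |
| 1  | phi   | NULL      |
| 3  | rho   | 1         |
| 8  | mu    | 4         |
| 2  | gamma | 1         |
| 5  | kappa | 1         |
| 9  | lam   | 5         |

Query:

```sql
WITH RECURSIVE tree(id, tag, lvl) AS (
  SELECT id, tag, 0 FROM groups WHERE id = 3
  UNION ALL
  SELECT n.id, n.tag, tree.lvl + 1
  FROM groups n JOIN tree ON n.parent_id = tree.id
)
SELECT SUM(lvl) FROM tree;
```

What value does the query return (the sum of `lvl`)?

Base: id=3 (rho) at lvl 0.
Iteration 1: rows with parent_id in {3} -> chi (id 4, lvl 1).
Iteration 2: rows with parent_id in {4} -> theta (id 7, lvl 2), mu (id 8, lvl 2).
Iteration 3: no rows with parent_id in {7,8}; recursion stops.
SUM(lvl) = 0 + 1 + 2 + 2 = 5.

5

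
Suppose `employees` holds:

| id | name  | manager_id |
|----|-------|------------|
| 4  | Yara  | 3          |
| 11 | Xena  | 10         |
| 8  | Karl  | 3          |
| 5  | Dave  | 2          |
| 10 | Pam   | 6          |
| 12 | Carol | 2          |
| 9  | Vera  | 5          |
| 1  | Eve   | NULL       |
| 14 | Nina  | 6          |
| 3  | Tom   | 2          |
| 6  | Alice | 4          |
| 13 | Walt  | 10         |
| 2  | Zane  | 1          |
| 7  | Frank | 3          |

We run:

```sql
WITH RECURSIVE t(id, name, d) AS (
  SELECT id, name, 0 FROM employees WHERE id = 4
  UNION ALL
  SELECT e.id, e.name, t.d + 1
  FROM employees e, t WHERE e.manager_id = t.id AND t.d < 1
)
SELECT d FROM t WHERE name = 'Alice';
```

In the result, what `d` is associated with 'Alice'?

Base: id=4 (Yara) at d 0.
Iteration 1: rows with manager_id in {4} -> Alice (id 6, d 1).
Iteration 2: d < 1 fails for all current rows; recursion stops.

1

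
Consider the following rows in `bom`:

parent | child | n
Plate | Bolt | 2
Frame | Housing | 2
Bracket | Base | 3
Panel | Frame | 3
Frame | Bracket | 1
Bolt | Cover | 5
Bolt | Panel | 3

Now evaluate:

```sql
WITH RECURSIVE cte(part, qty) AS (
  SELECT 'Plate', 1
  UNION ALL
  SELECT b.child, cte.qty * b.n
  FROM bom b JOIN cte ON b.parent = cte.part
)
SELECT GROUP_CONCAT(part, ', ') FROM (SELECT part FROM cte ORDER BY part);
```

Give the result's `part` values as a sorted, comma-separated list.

Base: (Plate, qty=1).
Iteration 1: components of {Plate} -> Bolt = 1*2 = 2.
Iteration 2: components of {Bolt} -> Cover = 2*5 = 10, Panel = 2*3 = 6.
Iteration 3: components of {Cover,Panel} -> Frame = 6*3 = 18.
Iteration 4: components of {Frame} -> Bracket = 18*1 = 18, Housing = 18*2 = 36.
Iteration 5: components of {Bracket,Housing} -> Base = 18*3 = 54.
Iteration 6: no further components; recursion stops.

Base, Bolt, Bracket, Cover, Frame, Housing, Panel, Plate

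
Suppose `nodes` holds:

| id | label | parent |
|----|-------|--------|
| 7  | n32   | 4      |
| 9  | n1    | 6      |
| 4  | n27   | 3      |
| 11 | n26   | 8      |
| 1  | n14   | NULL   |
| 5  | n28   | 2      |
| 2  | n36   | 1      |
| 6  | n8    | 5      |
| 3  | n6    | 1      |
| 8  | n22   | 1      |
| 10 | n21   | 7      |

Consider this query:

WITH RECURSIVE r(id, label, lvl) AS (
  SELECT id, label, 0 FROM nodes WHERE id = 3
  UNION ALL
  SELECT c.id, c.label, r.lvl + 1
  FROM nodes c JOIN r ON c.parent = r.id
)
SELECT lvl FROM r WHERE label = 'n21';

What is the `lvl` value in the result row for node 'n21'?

Base: id=3 (n6) at lvl 0.
Iteration 1: rows with parent in {3} -> n27 (id 4, lvl 1).
Iteration 2: rows with parent in {4} -> n32 (id 7, lvl 2).
Iteration 3: rows with parent in {7} -> n21 (id 10, lvl 3).
Iteration 4: no rows with parent in {10}; recursion stops.

3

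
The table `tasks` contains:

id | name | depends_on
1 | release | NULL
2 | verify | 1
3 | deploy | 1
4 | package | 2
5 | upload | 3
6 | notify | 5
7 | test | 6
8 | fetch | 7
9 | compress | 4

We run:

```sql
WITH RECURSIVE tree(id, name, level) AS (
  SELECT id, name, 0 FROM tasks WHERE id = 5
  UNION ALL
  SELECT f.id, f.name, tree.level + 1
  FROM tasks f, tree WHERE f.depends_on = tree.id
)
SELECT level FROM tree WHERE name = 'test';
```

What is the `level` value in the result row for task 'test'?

2

Base: id=5 (upload) at level 0.
Iteration 1: rows with depends_on in {5} -> notify (id 6, level 1).
Iteration 2: rows with depends_on in {6} -> test (id 7, level 2).
Iteration 3: rows with depends_on in {7} -> fetch (id 8, level 3).
Iteration 4: no rows with depends_on in {8}; recursion stops.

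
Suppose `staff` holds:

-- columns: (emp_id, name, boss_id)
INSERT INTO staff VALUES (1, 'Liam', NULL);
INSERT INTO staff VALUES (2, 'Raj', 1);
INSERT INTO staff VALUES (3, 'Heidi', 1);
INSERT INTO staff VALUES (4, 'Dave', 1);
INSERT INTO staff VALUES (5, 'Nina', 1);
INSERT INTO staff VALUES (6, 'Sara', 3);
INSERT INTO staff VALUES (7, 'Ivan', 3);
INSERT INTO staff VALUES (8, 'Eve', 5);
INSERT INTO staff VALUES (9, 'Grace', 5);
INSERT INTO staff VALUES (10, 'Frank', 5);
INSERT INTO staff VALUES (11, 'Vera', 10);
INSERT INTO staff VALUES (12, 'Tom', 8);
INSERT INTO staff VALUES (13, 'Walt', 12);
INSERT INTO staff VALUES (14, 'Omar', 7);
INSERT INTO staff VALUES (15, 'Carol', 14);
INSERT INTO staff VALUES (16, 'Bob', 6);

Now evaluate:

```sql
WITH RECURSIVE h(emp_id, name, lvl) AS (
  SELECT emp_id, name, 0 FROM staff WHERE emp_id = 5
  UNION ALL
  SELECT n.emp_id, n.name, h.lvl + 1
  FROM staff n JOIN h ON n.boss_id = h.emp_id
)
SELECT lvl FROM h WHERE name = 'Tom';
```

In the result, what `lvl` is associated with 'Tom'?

2

Base: emp_id=5 (Nina) at lvl 0.
Iteration 1: rows with boss_id in {5} -> Eve (id 8, lvl 1), Grace (id 9, lvl 1), Frank (id 10, lvl 1).
Iteration 2: rows with boss_id in {8,9,10} -> Vera (id 11, lvl 2), Tom (id 12, lvl 2).
Iteration 3: rows with boss_id in {11,12} -> Walt (id 13, lvl 3).
Iteration 4: no rows with boss_id in {13}; recursion stops.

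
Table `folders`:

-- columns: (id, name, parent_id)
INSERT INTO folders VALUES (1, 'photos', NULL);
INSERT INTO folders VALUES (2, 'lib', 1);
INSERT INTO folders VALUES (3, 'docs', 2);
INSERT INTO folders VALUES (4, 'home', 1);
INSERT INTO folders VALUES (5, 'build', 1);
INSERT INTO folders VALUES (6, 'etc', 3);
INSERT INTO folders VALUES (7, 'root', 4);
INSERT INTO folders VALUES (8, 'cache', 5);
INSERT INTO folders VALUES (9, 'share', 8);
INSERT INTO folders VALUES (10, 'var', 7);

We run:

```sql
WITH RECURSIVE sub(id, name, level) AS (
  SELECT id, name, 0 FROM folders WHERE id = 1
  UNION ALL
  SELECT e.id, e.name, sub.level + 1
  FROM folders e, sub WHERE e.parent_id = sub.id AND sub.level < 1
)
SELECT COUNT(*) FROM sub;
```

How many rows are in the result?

Base: id=1 (photos) at level 0.
Iteration 1: rows with parent_id in {1} -> lib (id 2, level 1), home (id 4, level 1), build (id 5, level 1).
Iteration 2: level < 1 fails for all current rows; recursion stops.
Total rows emitted: 4.

4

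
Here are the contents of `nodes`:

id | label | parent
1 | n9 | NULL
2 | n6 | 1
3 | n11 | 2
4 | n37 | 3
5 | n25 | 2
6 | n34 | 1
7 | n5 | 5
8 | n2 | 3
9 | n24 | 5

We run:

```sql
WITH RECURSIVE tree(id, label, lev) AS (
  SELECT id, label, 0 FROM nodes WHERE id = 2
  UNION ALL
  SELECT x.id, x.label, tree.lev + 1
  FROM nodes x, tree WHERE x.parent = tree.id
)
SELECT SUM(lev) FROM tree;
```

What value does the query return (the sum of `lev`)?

Base: id=2 (n6) at lev 0.
Iteration 1: rows with parent in {2} -> n11 (id 3, lev 1), n25 (id 5, lev 1).
Iteration 2: rows with parent in {3,5} -> n37 (id 4, lev 2), n5 (id 7, lev 2), n2 (id 8, lev 2), n24 (id 9, lev 2).
Iteration 3: no rows with parent in {4,7,8,9}; recursion stops.
SUM(lev) = 0 + 1 + 1 + 2 + 2 + 2 + 2 = 10.

10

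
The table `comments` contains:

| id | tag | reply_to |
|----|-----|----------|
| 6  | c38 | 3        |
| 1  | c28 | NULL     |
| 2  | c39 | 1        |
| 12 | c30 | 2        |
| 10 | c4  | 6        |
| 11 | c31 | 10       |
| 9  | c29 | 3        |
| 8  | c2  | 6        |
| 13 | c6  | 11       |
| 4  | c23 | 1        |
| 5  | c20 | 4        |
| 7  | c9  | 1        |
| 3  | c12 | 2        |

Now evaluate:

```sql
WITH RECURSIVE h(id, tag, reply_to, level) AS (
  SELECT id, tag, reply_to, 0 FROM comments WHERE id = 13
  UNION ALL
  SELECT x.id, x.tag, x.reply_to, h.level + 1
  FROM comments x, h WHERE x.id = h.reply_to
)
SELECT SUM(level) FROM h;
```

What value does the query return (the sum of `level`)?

Base: id=13 (c6), reply_to=11, level 0.
Iteration 1: join on id=11 -> c31 (id 11, reply_to=10, level 1).
Iteration 2: join on id=10 -> c4 (id 10, reply_to=6, level 2).
Iteration 3: join on id=6 -> c38 (id 6, reply_to=3, level 3).
Iteration 4: join on id=3 -> c12 (id 3, reply_to=2, level 4).
Iteration 5: join on id=2 -> c39 (id 2, reply_to=1, level 5).
Iteration 6: join on id=1 -> c28 (id 1, reply_to=NULL, level 6).
Iteration 7: reply_to is NULL; no match; recursion stops.
SUM(level) = 0 + 1 + 2 + 3 + 4 + 5 + 6 = 21.

21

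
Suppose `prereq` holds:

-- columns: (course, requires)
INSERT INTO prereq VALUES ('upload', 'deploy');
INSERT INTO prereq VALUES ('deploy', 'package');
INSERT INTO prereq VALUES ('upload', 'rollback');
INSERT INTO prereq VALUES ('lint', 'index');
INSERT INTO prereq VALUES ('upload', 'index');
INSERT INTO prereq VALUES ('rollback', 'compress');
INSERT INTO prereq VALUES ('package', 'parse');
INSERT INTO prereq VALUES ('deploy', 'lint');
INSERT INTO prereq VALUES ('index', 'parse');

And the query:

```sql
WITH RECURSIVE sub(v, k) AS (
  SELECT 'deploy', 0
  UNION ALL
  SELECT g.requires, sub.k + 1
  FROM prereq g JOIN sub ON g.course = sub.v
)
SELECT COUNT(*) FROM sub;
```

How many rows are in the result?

6

Base: (deploy, k=0).
Iteration 1: edges from {deploy} -> (lint, k=1), (package, k=1).
Iteration 2: edges from {lint,package} -> (index, k=2), (parse, k=2).
Iteration 3: edges from {index,parse} -> (parse, k=3).
Iteration 4: no outgoing edges from {parse}; recursion stops.
Total rows emitted: 6.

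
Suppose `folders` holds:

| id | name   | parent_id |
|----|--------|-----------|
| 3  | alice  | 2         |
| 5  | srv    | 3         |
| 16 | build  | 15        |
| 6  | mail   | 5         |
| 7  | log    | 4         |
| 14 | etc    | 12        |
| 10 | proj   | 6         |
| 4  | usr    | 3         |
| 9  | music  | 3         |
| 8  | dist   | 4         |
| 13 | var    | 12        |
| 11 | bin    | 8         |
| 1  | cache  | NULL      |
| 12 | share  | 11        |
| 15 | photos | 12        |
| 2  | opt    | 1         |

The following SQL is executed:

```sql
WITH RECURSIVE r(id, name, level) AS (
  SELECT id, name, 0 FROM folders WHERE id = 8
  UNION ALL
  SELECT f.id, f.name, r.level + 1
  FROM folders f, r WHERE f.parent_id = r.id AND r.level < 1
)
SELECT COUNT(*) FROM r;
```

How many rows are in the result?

2

Base: id=8 (dist) at level 0.
Iteration 1: rows with parent_id in {8} -> bin (id 11, level 1).
Iteration 2: level < 1 fails for all current rows; recursion stops.
Total rows emitted: 2.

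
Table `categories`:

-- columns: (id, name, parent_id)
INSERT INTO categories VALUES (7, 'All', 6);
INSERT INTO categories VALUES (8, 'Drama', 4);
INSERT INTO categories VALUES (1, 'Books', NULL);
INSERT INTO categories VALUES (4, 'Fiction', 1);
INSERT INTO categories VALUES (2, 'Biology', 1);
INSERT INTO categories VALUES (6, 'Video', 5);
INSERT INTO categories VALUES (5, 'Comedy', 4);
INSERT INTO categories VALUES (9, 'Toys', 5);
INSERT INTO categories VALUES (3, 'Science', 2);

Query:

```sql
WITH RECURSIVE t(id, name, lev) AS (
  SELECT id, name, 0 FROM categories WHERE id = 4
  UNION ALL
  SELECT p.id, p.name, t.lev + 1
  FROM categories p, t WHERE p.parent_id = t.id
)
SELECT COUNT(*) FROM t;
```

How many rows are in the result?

6

Base: id=4 (Fiction) at lev 0.
Iteration 1: rows with parent_id in {4} -> Comedy (id 5, lev 1), Drama (id 8, lev 1).
Iteration 2: rows with parent_id in {5,8} -> Video (id 6, lev 2), Toys (id 9, lev 2).
Iteration 3: rows with parent_id in {6,9} -> All (id 7, lev 3).
Iteration 4: no rows with parent_id in {7}; recursion stops.
Total rows emitted: 6.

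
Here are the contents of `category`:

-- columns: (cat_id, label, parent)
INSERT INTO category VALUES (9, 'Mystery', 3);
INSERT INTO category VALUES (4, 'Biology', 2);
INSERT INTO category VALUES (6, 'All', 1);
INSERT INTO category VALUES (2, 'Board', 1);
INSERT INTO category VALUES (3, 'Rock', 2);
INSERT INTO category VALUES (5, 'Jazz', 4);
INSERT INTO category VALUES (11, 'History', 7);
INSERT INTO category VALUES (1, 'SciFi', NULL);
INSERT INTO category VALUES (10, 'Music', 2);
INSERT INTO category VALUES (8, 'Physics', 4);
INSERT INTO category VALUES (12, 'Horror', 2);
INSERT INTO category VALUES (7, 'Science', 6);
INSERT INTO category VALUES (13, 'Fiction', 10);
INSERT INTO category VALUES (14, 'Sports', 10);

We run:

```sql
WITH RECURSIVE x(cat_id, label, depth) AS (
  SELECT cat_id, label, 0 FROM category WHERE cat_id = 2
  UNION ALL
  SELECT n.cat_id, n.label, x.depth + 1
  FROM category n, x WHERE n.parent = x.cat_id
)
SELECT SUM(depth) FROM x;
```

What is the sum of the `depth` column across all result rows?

14

Base: cat_id=2 (Board) at depth 0.
Iteration 1: rows with parent in {2} -> Rock (id 3, depth 1), Biology (id 4, depth 1), Music (id 10, depth 1), Horror (id 12, depth 1).
Iteration 2: rows with parent in {3,4,10,12} -> Jazz (id 5, depth 2), Physics (id 8, depth 2), Mystery (id 9, depth 2), Fiction (id 13, depth 2), Sports (id 14, depth 2).
Iteration 3: no rows with parent in {5,8,9,13,14}; recursion stops.
SUM(depth) = 0 + 1 + 1 + 1 + 1 + 2 + 2 + 2 + 2 + 2 = 14.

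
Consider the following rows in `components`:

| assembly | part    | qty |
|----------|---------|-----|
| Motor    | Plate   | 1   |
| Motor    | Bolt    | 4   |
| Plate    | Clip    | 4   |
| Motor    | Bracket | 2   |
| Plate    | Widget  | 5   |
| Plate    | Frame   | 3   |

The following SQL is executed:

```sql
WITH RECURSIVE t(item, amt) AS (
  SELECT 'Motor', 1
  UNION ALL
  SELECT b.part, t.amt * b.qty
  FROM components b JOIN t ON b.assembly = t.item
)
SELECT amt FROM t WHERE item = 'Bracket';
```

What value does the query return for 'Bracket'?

2

Base: (Motor, amt=1).
Iteration 1: components of {Motor} -> Bolt = 1*4 = 4, Bracket = 1*2 = 2, Plate = 1*1 = 1.
Iteration 2: components of {Bolt,Bracket,Plate} -> Clip = 1*4 = 4, Frame = 1*3 = 3, Widget = 1*5 = 5.
Iteration 3: no further components; recursion stops.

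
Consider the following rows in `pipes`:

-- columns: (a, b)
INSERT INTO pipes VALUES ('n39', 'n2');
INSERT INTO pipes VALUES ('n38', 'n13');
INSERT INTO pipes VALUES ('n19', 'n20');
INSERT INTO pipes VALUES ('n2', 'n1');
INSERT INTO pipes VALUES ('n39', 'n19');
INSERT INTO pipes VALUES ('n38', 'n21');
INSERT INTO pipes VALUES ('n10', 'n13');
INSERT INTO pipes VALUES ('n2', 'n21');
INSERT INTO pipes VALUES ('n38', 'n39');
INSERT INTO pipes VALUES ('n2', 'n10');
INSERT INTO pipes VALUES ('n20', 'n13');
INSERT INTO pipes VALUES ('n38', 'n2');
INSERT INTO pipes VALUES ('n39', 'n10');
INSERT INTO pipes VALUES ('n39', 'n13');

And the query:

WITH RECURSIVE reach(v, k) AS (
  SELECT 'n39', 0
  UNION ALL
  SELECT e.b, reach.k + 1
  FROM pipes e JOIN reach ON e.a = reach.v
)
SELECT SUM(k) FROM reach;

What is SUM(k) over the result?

Base: (n39, k=0).
Iteration 1: edges from {n39} -> (n10, k=1), (n13, k=1), (n19, k=1), (n2, k=1).
Iteration 2: edges from {n10,n13,n19,n2} -> (n1, k=2), (n10, k=2), (n13, k=2), (n20, k=2), (n21, k=2).
Iteration 3: edges from {n1,n10,n13,n20,n21} -> (n13, k=3) x2. [UNION ALL keeps all 2 new rows, including repeats]
Iteration 4: no outgoing edges from {n13}; recursion stops.
SUM(k) = 0 + 1 + 1 + 1 + 1 + 2 + 2 + 2 + 2 + 2 + 3 + 3 = 20.

20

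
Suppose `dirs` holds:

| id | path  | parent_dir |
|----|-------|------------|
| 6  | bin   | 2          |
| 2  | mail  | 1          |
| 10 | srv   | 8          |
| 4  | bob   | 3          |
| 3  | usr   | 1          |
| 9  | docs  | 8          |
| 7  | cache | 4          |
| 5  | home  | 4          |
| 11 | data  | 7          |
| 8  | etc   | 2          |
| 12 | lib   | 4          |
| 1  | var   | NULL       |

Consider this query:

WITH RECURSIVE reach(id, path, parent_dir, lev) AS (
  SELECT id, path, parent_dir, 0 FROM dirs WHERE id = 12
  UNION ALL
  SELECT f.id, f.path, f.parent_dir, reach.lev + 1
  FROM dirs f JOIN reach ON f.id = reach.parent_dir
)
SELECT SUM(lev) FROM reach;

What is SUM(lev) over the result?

6

Base: id=12 (lib), parent_dir=4, lev 0.
Iteration 1: join on id=4 -> bob (id 4, parent_dir=3, lev 1).
Iteration 2: join on id=3 -> usr (id 3, parent_dir=1, lev 2).
Iteration 3: join on id=1 -> var (id 1, parent_dir=NULL, lev 3).
Iteration 4: parent_dir is NULL; no match; recursion stops.
SUM(lev) = 0 + 1 + 2 + 3 = 6.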